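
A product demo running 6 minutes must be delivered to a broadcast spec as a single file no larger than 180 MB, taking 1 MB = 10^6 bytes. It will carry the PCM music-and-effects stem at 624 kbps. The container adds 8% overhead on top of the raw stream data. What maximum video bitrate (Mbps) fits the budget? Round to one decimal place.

3.1 Mbps

Budget: 180 MB = 1440.0 Mb.
Stream payload after overhead: 1440.0 / 1.08 = 1333.3 Mb.
6 min = 360 s
Total bitrate budget: 1333.3 Mb / 360 s = 3.704 Mbps.
Audio: 624 kbps = 0.624 Mbps.
Video: 3.704 − 0.624 = 3.080 Mbps.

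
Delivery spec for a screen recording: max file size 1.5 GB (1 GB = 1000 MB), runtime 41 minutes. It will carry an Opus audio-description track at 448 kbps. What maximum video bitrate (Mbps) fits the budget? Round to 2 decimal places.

Budget: 1.5 GB = 12000.0 Mb.
41 min = 2460 s
Total bitrate budget: 12000.0 Mb / 2460 s = 4.878 Mbps.
Audio: 448 kbps = 0.448 Mbps.
Video: 4.878 − 0.448 = 4.430 Mbps.

4.43 Mbps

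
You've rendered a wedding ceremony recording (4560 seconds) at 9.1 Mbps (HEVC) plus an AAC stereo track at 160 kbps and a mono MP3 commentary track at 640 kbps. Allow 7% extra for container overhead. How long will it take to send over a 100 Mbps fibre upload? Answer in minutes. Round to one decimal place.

Audio total: 160 + 640 = 800 kbps = 0.800 Mbps.
Total bitrate: 9.900 Mbps.
File: 9.900 Mbps × 4560 s = 45144.0 Mb.
With 7% container overhead: ×1.07. → 48304.1 Mb.
At 100 Mbps: 48304.1 / 100 = 483.0 s ≈ 8.05 minutes.

8.1 minutes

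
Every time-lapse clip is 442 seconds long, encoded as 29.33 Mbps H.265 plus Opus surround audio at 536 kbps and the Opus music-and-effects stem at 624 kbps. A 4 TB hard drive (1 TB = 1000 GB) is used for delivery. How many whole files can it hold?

2374

Audio total: 536 + 624 = 1160 kbps = 1.160 Mbps.
Total bitrate: 30.490 Mbps.
Per item: 30.490 Mbps × 442 s = 13,477 Mb = 1,685 MB.
Capacity: 4 TB = 32,000,000 Mb; 2374.49 items → 2374 complete.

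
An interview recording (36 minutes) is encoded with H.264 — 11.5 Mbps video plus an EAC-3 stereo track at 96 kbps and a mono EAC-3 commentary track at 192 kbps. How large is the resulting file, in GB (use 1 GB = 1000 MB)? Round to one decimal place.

3.2 GB

36 min = 2160 s
Audio total: 96 + 192 = 288 kbps = 0.288 Mbps.
Total bitrate: 11.5 + 0.288 = 11.788 Mbps.
Stream data: 11.788 Mbps × 2160 s = 25462.1 Mb.
25,462 Mb ÷ 8 = 3,183 MB → 3.183 GB.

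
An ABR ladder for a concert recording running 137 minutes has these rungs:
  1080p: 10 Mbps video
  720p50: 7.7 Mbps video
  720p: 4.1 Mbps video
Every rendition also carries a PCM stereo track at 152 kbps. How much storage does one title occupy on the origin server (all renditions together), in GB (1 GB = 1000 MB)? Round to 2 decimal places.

22.87 GB

137 min = 8220 s
Audio: 152 kbps = 0.152 Mbps.
Sum of rendition bitrates: (10+0.152) + (7.7+0.152) + (4.1+0.152) = 22.256 Mbps.
× 8220 s = 182,944 Mb = 22,868 MB = 22.87 GB.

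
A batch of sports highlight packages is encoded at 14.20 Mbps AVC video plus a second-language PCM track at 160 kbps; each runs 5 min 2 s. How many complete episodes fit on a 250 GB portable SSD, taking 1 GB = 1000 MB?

5 min 2 s = 302 s
Audio: 160 kbps = 0.160 Mbps.
Total bitrate: 14.360 Mbps.
Per item: 14.360 Mbps × 302 s = 4,337 Mb = 542.1 MB.
Capacity: 250 GB = 2,000,000 Mb; 461.18 items → 461 complete.

461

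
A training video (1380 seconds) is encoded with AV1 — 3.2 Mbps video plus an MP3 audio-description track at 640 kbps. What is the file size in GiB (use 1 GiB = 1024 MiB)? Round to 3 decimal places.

0.617 GiB

Audio: 640 kbps = 0.640 Mbps.
Total bitrate: 3.2 + 0.640 = 3.840 Mbps.
Stream data: 3.840 Mbps × 1380 s = 5299.2 Mb.
5,299 Mb = 662,400,000 bytes ÷ 1,073,741,824 = 0.6169 GiB.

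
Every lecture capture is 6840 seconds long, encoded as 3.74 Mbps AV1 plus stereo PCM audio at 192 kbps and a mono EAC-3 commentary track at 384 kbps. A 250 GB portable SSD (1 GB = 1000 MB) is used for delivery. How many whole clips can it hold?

Audio total: 192 + 384 = 576 kbps = 0.576 Mbps.
Total bitrate: 4.316 Mbps.
Per item: 4.316 Mbps × 6840 s = 29,521 Mb = 3,690 MB.
Capacity: 250 GB = 2,000,000 Mb; 67.75 items → 67 complete.

67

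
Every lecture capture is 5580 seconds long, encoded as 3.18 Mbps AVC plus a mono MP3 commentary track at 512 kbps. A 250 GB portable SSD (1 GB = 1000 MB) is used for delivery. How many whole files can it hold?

97

Audio: 512 kbps = 0.512 Mbps.
Total bitrate: 3.692 Mbps.
Per item: 3.692 Mbps × 5580 s = 20,601 Mb = 2,575 MB.
Capacity: 250 GB = 2,000,000 Mb; 97.08 items → 97 complete.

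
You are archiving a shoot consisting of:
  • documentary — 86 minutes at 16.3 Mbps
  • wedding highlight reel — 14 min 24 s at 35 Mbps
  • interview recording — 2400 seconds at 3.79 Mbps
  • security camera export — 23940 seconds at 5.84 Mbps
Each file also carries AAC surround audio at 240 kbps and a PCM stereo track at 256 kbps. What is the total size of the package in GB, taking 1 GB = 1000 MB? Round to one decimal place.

Audio total: 240 + 256 = 496 kbps = 0.496 Mbps.
documentary: 16.796 Mbps × 5160 s = 86667.4 Mb
wedding highlight reel: 35.496 Mbps × 864 s = 30668.5 Mb
interview recording: 4.286 Mbps × 2400 s = 10286.4 Mb
security camera export: 6.336 Mbps × 23940 s = 151683.8 Mb
Total: 279306.1 Mb = 34913.3 MB.
= 34.91 GB.

34.9 GB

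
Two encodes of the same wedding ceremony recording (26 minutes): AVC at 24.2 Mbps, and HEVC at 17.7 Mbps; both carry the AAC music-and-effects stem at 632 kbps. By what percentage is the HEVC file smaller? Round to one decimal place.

26 min = 1560 s
Audio: 632 kbps = 0.632 Mbps.
AVC: 24.832 Mbps × 1560 s = 38737.9 Mb = 4.842 GB.
HEVC: 18.332 Mbps × 1560 s = 28597.9 Mb = 3.575 GB.
Reduction: (1 − 3.575/4.842) × 100 = 26.18%.

26.2%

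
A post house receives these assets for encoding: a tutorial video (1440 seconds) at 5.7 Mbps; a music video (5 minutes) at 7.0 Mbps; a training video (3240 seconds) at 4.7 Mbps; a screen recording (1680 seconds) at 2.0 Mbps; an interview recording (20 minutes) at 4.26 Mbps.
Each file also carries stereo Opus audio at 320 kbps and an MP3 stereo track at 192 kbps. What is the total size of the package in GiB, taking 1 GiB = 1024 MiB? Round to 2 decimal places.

Audio total: 320 + 192 = 512 kbps = 0.512 Mbps.
tutorial video: 6.212 Mbps × 1440 s = 8945.3 Mb
music video: 7.512 Mbps × 300 s = 2253.6 Mb
training video: 5.212 Mbps × 3240 s = 16886.9 Mb
screen recording: 2.512 Mbps × 1680 s = 4220.2 Mb
interview recording: 4.772 Mbps × 1200 s = 5726.4 Mb
Total: 38032.3 Mb = 4754.0 MB.
= 4.428 GiB.

4.43 GiB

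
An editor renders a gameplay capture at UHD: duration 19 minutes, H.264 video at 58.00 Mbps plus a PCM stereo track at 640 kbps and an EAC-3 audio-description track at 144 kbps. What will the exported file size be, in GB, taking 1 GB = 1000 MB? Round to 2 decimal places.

19 min = 1140 s
Audio total: 640 + 144 = 784 kbps = 0.784 Mbps.
Total bitrate: 58.00 + 0.784 = 58.784 Mbps.
Stream data: 58.784 Mbps × 1140 s = 67013.8 Mb.
67,014 Mb ÷ 8 = 8,377 MB → 8.377 GB.

8.38 GB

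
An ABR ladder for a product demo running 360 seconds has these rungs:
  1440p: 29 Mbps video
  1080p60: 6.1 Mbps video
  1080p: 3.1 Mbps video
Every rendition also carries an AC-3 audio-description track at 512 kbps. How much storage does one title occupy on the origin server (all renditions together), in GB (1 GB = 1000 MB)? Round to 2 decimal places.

Audio: 512 kbps = 0.512 Mbps.
Sum of rendition bitrates: (29+0.512) + (6.1+0.512) + (3.1+0.512) = 39.736 Mbps.
× 360 s = 14,305 Mb = 1,788 MB = 1.788 GB.

1.79 GB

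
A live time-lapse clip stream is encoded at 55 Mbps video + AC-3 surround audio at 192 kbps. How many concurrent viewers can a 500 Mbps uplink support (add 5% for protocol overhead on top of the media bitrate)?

8

Audio: 192 kbps = 0.192 Mbps.
Per-viewer media rate: 55.192 Mbps.
On the wire with 5% overhead: 57.952 Mbps.
500 Mbps = 500.0 Mbps; 500.0 / 57.952 = 8.63 → 8 viewers.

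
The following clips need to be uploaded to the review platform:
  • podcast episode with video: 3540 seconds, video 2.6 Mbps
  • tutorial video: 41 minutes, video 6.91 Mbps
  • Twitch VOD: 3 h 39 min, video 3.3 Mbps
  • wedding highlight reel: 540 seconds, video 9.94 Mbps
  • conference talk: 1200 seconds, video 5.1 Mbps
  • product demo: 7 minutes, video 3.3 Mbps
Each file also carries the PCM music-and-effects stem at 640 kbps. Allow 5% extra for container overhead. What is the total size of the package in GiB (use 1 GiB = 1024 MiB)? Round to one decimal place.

11.7 GiB

Audio: 640 kbps = 0.640 Mbps.
podcast episode with video: 3.240 Mbps × 3540 s × 1.05 = 12043.1 Mb
tutorial video: 7.550 Mbps × 2460 s × 1.05 = 19501.7 Mb
Twitch VOD: 3.940 Mbps × 13140 s × 1.05 = 54360.2 Mb
wedding highlight reel: 10.580 Mbps × 540 s × 1.05 = 5998.9 Mb
conference talk: 5.740 Mbps × 1200 s × 1.05 = 7232.4 Mb
product demo: 3.940 Mbps × 420 s × 1.05 = 1737.5 Mb
Total: 100873.7 Mb = 12609.2 MB.
= 11.74 GiB.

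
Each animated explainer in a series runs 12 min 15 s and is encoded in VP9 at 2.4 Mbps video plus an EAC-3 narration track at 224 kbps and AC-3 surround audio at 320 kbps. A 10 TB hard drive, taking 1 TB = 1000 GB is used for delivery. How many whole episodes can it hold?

36971

12 min 15 s = 735 s
Audio total: 224 + 320 = 544 kbps = 0.544 Mbps.
Total bitrate: 2.944 Mbps.
Per item: 2.944 Mbps × 735 s = 2,164 Mb = 270.5 MB.
Capacity: 10 TB = 80,000,000 Mb; 36971.31 items → 36971 complete.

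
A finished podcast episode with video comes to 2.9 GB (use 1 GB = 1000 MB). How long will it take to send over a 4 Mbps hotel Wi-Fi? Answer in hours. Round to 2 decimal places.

File: 2.9 GB = 23200.0 Mb.
At 4 Mbps: 23200.0 / 4 = 5800.0 s ≈ 1.61 hours.

1.61 hours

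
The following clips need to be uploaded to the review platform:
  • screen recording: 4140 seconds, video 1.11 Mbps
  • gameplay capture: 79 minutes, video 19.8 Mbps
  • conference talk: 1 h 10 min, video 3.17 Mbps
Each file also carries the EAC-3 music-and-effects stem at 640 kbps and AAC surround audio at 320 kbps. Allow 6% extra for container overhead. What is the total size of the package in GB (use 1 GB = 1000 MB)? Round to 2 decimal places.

16.47 GB

Audio total: 640 + 320 = 960 kbps = 0.960 Mbps.
screen recording: 2.070 Mbps × 4140 s × 1.06 = 9084.0 Mb
gameplay capture: 20.760 Mbps × 4740 s × 1.06 = 104306.5 Mb
conference talk: 4.130 Mbps × 4200 s × 1.06 = 18386.8 Mb
Total: 131777.3 Mb = 16472.2 MB.
= 16.47 GB.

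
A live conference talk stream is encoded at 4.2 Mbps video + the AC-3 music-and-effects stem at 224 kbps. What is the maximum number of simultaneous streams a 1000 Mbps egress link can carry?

226

Audio: 224 kbps = 0.224 Mbps.
Per-viewer media rate: 4.424 Mbps.
1000 Mbps = 1,000 Mbps; 1,000 / 4.424 = 226.04 → 226 viewers.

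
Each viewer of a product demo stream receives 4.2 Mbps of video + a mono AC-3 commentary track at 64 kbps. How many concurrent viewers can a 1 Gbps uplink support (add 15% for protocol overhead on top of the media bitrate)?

Audio: 64 kbps = 0.064 Mbps.
Per-viewer media rate: 4.264 Mbps.
On the wire with 15% overhead: 4.904 Mbps.
1 Gbps = 1,000 Mbps; 1,000 / 4.904 = 203.93 → 203 viewers.

203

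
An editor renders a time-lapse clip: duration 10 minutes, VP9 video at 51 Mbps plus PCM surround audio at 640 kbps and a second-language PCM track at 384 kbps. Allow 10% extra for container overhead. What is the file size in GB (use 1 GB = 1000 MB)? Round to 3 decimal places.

4.292 GB

10 min = 600 s
Audio total: 640 + 384 = 1024 kbps = 1.024 Mbps.
Total bitrate: 51 + 1.024 = 52.024 Mbps.
Stream data: 52.024 Mbps × 600 s = 31214.4 Mb.
With 10% container overhead: ×1.10.
34,336 Mb ÷ 8 = 4,292 MB → 4.292 GB.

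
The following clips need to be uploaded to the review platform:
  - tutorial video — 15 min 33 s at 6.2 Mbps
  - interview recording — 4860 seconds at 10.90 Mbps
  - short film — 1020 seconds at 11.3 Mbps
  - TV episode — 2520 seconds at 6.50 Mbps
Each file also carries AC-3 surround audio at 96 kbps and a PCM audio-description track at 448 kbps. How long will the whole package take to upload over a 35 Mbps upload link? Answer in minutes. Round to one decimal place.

43.7 minutes

Audio total: 96 + 448 = 544 kbps = 0.544 Mbps.
tutorial video: 6.744 Mbps × 933 s = 6292.2 Mb
interview recording: 11.444 Mbps × 4860 s = 55617.8 Mb
short film: 11.844 Mbps × 1020 s = 12080.9 Mb
TV episode: 7.044 Mbps × 2520 s = 17750.9 Mb
Total: 91741.8 Mb = 11467.7 MB.
At 35 Mbps: 91741.8 / 35 = 2621 s ≈ 43.7 minutes.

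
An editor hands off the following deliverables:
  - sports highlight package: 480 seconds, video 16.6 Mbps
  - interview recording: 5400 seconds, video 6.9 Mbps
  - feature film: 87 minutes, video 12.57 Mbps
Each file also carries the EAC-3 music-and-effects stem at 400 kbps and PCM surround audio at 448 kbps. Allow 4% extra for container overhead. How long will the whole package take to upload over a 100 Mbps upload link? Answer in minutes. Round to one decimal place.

20.8 minutes

Audio total: 400 + 448 = 848 kbps = 0.848 Mbps.
sports highlight package: 17.448 Mbps × 480 s × 1.04 = 8710.0 Mb
interview recording: 7.748 Mbps × 5400 s × 1.04 = 43512.8 Mb
feature film: 13.418 Mbps × 5220 s × 1.04 = 72843.6 Mb
Total: 125066.4 Mb = 15633.3 MB.
At 100 Mbps: 125066.4 / 100 = 1251 s ≈ 20.8 minutes.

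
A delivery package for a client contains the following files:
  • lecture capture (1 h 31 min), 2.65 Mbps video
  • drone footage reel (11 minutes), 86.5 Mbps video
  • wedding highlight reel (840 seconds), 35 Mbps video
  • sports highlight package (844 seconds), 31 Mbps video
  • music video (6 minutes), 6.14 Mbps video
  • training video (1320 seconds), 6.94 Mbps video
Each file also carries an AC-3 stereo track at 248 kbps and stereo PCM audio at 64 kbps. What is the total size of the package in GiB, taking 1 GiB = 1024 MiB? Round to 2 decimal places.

Audio total: 248 + 64 = 312 kbps = 0.312 Mbps.
lecture capture: 2.962 Mbps × 5460 s = 16172.5 Mb
drone footage reel: 86.812 Mbps × 660 s = 57295.9 Mb
wedding highlight reel: 35.312 Mbps × 840 s = 29662.1 Mb
sports highlight package: 31.312 Mbps × 844 s = 26427.3 Mb
music video: 6.452 Mbps × 360 s = 2322.7 Mb
training video: 7.252 Mbps × 1320 s = 9572.6 Mb
Total: 141453.2 Mb = 17681.7 MB.
= 16.47 GiB.

16.47 GiB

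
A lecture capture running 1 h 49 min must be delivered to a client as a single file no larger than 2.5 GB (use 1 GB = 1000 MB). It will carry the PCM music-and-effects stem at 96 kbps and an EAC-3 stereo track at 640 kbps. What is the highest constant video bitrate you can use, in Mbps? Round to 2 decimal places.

2.32 Mbps

Budget: 2.5 GB = 20000.0 Mb.
1 h 49 min = 109 min = 6540 s
Total bitrate budget: 20000.0 Mb / 6540 s = 3.058 Mbps.
Audio total: 96 + 640 = 736 kbps = 0.736 Mbps.
Video: 3.058 − 0.736 = 2.322 Mbps.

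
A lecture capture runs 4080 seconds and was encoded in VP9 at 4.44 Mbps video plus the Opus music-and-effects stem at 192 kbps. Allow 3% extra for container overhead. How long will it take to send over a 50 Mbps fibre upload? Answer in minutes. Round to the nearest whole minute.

6 minutes

Audio: 192 kbps = 0.192 Mbps.
Total bitrate: 4.632 Mbps.
File: 4.632 Mbps × 4080 s = 18898.6 Mb.
With 3% container overhead: ×1.03. → 19465.5 Mb.
At 50 Mbps: 19465.5 / 50 = 389.3 s ≈ 6.49 minutes.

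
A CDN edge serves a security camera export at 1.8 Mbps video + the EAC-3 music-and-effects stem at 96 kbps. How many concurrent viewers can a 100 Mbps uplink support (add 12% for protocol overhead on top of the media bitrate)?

47

Audio: 96 kbps = 0.096 Mbps.
Per-viewer media rate: 1.896 Mbps.
On the wire with 12% overhead: 2.124 Mbps.
100 Mbps = 100.0 Mbps; 100.0 / 2.124 = 47.09 → 47 viewers.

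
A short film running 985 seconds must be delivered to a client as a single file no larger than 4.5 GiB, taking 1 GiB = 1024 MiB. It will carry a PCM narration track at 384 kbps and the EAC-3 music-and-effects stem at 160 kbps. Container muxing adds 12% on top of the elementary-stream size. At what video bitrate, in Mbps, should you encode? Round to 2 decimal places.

Budget: 4.5 GiB = 38654.7 Mb.
Stream payload after overhead: 38654.7 / 1.12 = 34513.1 Mb.
Total bitrate budget: 34513.1 Mb / 985 s = 35.039 Mbps.
Audio total: 384 + 160 = 544 kbps = 0.544 Mbps.
Video: 35.039 − 0.544 = 34.495 Mbps.

34.49 Mbps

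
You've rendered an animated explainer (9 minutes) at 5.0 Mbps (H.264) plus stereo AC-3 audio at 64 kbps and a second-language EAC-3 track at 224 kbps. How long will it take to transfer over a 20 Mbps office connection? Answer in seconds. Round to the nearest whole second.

9 min = 540 s
Audio total: 64 + 224 = 288 kbps = 0.288 Mbps.
Total bitrate: 5.288 Mbps.
File: 5.288 Mbps × 540 s = 2855.5 Mb.
At 20 Mbps: 2855.5 / 20 = 142.8 s ≈ 143 seconds.

143 seconds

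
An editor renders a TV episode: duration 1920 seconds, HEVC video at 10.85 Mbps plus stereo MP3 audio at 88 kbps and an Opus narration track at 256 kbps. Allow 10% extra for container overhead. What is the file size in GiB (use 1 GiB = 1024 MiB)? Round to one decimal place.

2.8 GiB

Audio total: 88 + 256 = 344 kbps = 0.344 Mbps.
Total bitrate: 10.85 + 0.344 = 11.194 Mbps.
Stream data: 11.194 Mbps × 1920 s = 21492.5 Mb.
With 10% container overhead: ×1.10.
23,642 Mb = 2,955,216,000 bytes ÷ 1,073,741,824 = 2.752 GiB.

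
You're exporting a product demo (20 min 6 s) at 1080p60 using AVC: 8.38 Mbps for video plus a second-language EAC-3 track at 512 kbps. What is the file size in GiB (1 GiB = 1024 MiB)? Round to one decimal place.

1.2 GiB

20 min 6 s = 1206 s
Audio: 512 kbps = 0.512 Mbps.
Total bitrate: 8.38 + 0.512 = 8.892 Mbps.
Stream data: 8.892 Mbps × 1206 s = 10723.8 Mb.
10,724 Mb = 1,340,469,000 bytes ÷ 1,073,741,824 = 1.248 GiB.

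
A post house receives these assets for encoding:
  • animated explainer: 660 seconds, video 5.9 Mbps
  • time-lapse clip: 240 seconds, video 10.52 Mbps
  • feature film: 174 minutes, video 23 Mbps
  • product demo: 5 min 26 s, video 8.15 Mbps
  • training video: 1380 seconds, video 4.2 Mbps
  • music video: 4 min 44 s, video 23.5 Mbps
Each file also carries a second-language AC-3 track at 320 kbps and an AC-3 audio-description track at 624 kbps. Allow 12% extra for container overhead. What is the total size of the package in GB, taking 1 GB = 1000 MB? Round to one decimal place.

Audio total: 320 + 624 = 944 kbps = 0.944 Mbps.
animated explainer: 6.844 Mbps × 660 s × 1.12 = 5059.1 Mb
time-lapse clip: 11.464 Mbps × 240 s × 1.12 = 3081.5 Mb
feature film: 23.944 Mbps × 10440 s × 1.12 = 279972.4 Mb
product demo: 9.094 Mbps × 326 s × 1.12 = 3320.4 Mb
training video: 5.144 Mbps × 1380 s × 1.12 = 7950.6 Mb
music video: 24.444 Mbps × 284 s × 1.12 = 7775.1 Mb
Total: 307159.1 Mb = 38394.9 MB.
= 38.39 GB.

38.4 GB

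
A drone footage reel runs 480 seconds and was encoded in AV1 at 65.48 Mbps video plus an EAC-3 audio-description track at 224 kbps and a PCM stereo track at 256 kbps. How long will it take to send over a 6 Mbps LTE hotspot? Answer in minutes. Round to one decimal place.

Audio total: 224 + 256 = 480 kbps = 0.480 Mbps.
Total bitrate: 65.960 Mbps.
File: 65.960 Mbps × 480 s = 31660.8 Mb.
At 6 Mbps: 31660.8 / 6 = 5276.8 s ≈ 87.9 minutes.

87.9 minutes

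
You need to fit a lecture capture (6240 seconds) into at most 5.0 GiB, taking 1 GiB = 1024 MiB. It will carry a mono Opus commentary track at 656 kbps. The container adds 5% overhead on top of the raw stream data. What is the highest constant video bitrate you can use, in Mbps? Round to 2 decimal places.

Budget: 5.0 GiB = 42949.7 Mb.
Stream payload after overhead: 42949.7 / 1.05 = 40904.5 Mb.
Total bitrate budget: 40904.5 Mb / 6240 s = 6.555 Mbps.
Audio: 656 kbps = 0.656 Mbps.
Video: 6.555 − 0.656 = 5.899 Mbps.

5.90 Mbps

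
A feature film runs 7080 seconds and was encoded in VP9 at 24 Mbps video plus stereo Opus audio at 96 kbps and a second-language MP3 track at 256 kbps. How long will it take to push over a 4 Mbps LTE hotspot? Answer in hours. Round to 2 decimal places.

11.97 hours

Audio total: 96 + 256 = 352 kbps = 0.352 Mbps.
Total bitrate: 24.352 Mbps.
File: 24.352 Mbps × 7080 s = 172412.2 Mb.
At 4 Mbps: 172412.2 / 4 = 43103.0 s ≈ 12 hours.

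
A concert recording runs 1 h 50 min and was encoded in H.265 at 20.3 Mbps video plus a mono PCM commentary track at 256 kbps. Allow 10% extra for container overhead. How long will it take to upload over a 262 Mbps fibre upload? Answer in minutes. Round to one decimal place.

1 h 50 min = 110 min = 6600 s
Audio: 256 kbps = 0.256 Mbps.
Total bitrate: 20.556 Mbps.
File: 20.556 Mbps × 6600 s = 135669.6 Mb.
With 10% container overhead: ×1.10. → 149236.6 Mb.
At 262 Mbps: 149236.6 / 262 = 569.6 s ≈ 9.49 minutes.

9.5 minutes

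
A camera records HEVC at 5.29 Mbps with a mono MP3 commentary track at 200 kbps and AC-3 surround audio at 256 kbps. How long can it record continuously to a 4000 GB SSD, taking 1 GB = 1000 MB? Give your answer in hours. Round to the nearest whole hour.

Audio total: 200 + 256 = 456 kbps = 0.456 Mbps.
Total bitrate: 5.29 + 0.456 = 5.746 Mbps.
Capacity: 4000 GB = 32,000,000 Mb.
Recording time: 32,000,000 / 5.746 = 5,569,092 s ≈ 1,547 hours.

1547 hours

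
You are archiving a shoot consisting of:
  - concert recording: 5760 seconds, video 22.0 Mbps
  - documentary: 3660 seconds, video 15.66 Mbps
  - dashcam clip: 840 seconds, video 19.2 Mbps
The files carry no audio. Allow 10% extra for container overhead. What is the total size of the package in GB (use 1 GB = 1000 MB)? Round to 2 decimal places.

concert recording: 22.000 Mbps × 5760 s × 1.10 = 139392.0 Mb
documentary: 15.660 Mbps × 3660 s × 1.10 = 63047.2 Mb
dashcam clip: 19.200 Mbps × 840 s × 1.10 = 17740.8 Mb
Total: 220180.0 Mb = 27522.5 MB.
= 27.52 GB.

27.52 GB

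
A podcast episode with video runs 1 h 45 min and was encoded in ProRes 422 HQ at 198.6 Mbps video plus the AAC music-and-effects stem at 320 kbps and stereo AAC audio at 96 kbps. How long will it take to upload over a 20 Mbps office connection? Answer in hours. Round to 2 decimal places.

1 h 45 min = 105 min = 6300 s
Audio total: 320 + 96 = 416 kbps = 0.416 Mbps.
Total bitrate: 199.016 Mbps.
File: 199.016 Mbps × 6300 s = 1253800.8 Mb.
At 20 Mbps: 1253800.8 / 20 = 62690.0 s ≈ 17.4 hours.

17.41 hours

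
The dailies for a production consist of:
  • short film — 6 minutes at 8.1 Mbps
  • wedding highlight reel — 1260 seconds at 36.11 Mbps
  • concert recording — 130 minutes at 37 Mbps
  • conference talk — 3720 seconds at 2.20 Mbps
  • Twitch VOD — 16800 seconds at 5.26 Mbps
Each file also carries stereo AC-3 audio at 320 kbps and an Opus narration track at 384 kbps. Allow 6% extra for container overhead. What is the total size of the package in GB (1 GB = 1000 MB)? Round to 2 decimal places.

60.24 GB

Audio total: 320 + 384 = 704 kbps = 0.704 Mbps.
short film: 8.804 Mbps × 360 s × 1.06 = 3359.6 Mb
wedding highlight reel: 36.814 Mbps × 1260 s × 1.06 = 49168.8 Mb
concert recording: 37.704 Mbps × 7800 s × 1.06 = 311736.7 Mb
conference talk: 2.904 Mbps × 3720 s × 1.06 = 11451.1 Mb
Twitch VOD: 5.964 Mbps × 16800 s × 1.06 = 106206.9 Mb
Total: 481923.0 Mb = 60240.4 MB.
= 60.24 GB.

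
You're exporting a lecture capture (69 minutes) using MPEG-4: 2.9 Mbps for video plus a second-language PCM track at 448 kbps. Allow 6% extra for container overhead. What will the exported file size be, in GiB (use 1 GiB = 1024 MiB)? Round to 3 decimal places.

1.710 GiB

69 min = 4140 s
Audio: 448 kbps = 0.448 Mbps.
Total bitrate: 2.9 + 0.448 = 3.348 Mbps.
Stream data: 3.348 Mbps × 4140 s = 13860.7 Mb.
With 6% container overhead: ×1.06.
14,692 Mb = 1,836,545,400 bytes ÷ 1,073,741,824 = 1.710 GiB.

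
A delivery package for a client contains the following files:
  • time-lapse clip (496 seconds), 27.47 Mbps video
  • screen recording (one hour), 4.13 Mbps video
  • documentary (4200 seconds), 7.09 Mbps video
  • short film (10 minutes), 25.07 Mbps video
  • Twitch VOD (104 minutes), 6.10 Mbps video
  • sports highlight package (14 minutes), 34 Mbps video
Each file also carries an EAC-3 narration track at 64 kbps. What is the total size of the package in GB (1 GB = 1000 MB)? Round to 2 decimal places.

Audio: 64 kbps = 0.064 Mbps.
time-lapse clip: 27.534 Mbps × 496 s = 13656.9 Mb
screen recording: 4.194 Mbps × 3600 s = 15098.4 Mb
documentary: 7.154 Mbps × 4200 s = 30046.8 Mb
short film: 25.134 Mbps × 600 s = 15080.4 Mb
Twitch VOD: 6.164 Mbps × 6240 s = 38463.4 Mb
sports highlight package: 34.064 Mbps × 840 s = 28613.8 Mb
Total: 140959.6 Mb = 17619.9 MB.
= 17.62 GB.

17.62 GB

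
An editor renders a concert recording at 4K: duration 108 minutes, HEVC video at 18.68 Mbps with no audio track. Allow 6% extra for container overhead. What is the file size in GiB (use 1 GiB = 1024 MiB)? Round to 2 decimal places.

14.94 GiB

108 min = 6480 s
Total bitrate: 18.68 Mbps.
Stream data: 18.680 Mbps × 6480 s = 121046.4 Mb.
With 6% container overhead: ×1.06.
128,309 Mb = 16,038,648,000 bytes ÷ 1,073,741,824 = 14.94 GiB.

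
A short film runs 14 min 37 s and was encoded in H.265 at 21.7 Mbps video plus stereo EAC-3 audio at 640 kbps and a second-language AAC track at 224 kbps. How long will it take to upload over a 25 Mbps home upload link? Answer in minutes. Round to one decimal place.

13.2 minutes

14 min 37 s = 877 s
Audio total: 640 + 224 = 864 kbps = 0.864 Mbps.
Total bitrate: 22.564 Mbps.
File: 22.564 Mbps × 877 s = 19788.6 Mb.
At 25 Mbps: 19788.6 / 25 = 791.5 s ≈ 13.2 minutes.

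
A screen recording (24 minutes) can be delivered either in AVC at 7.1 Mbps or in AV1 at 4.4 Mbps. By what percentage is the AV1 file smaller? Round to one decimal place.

24 min = 1440 s
AVC: 7.100 Mbps × 1440 s = 10224.0 Mb = 1.278 GB.
AV1: 4.400 Mbps × 1440 s = 6336.0 Mb = 0.792 GB.
Reduction: (1 − 0.792/1.278) × 100 = 38.03%.

38.0%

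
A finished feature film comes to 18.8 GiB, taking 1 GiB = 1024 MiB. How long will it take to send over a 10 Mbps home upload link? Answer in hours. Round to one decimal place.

File: 18.8 GiB = 161490.8 Mb.
At 10 Mbps: 161490.8 / 10 = 16149.1 s ≈ 4.49 hours.

4.5 hours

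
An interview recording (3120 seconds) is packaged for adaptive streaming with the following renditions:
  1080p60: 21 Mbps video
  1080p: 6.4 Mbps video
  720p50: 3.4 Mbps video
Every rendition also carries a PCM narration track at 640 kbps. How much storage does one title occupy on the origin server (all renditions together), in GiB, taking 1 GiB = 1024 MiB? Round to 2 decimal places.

11.88 GiB

Audio: 640 kbps = 0.640 Mbps.
Sum of rendition bitrates: (21+0.640) + (6.4+0.640) + (3.4+0.640) = 32.720 Mbps.
× 3120 s = 102,086 Mb = 12,761 MB = 11.88 GiB.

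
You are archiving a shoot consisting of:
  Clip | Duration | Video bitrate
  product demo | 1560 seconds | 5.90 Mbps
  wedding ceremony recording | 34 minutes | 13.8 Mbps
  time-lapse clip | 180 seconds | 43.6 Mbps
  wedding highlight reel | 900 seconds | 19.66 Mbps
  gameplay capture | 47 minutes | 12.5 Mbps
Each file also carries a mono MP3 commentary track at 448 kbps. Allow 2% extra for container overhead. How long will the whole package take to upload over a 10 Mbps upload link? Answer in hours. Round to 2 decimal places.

Audio: 448 kbps = 0.448 Mbps.
product demo: 6.348 Mbps × 1560 s × 1.02 = 10100.9 Mb
wedding ceremony recording: 14.248 Mbps × 2040 s × 1.02 = 29647.2 Mb
time-lapse clip: 44.048 Mbps × 180 s × 1.02 = 8087.2 Mb
wedding highlight reel: 20.108 Mbps × 900 s × 1.02 = 18459.1 Mb
gameplay capture: 12.948 Mbps × 2820 s × 1.02 = 37243.6 Mb
Total: 103538.2 Mb = 12942.3 MB.
At 10 Mbps: 103538.2 / 10 = 10354 s ≈ 2.88 hours.

2.88 hours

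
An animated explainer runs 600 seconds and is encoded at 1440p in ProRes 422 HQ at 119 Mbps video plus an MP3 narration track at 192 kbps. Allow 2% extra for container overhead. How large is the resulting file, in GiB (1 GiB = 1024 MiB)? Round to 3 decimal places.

8.492 GiB

Audio: 192 kbps = 0.192 Mbps.
Total bitrate: 119 + 0.192 = 119.192 Mbps.
Stream data: 119.192 Mbps × 600 s = 71515.2 Mb.
With 2% container overhead: ×1.02.
72,946 Mb = 9,118,188,000 bytes ÷ 1,073,741,824 = 8.492 GiB.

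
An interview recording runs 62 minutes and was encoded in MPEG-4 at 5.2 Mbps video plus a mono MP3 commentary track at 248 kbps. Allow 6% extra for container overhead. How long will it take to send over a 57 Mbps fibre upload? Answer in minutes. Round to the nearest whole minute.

62 min = 3720 s
Audio: 248 kbps = 0.248 Mbps.
Total bitrate: 5.448 Mbps.
File: 5.448 Mbps × 3720 s = 20266.6 Mb.
With 6% container overhead: ×1.06. → 21482.6 Mb.
At 57 Mbps: 21482.6 / 57 = 376.9 s ≈ 6.28 minutes.

6 minutes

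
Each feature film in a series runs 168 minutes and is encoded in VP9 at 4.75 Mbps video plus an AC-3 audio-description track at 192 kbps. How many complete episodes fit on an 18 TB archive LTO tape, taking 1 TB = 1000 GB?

2890

168 min = 10080 s
Audio: 192 kbps = 0.192 Mbps.
Total bitrate: 4.942 Mbps.
Per item: 4.942 Mbps × 10080 s = 49,815 Mb = 6,227 MB.
Capacity: 18 TB = 144,000,000 Mb; 2890.67 items → 2890 complete.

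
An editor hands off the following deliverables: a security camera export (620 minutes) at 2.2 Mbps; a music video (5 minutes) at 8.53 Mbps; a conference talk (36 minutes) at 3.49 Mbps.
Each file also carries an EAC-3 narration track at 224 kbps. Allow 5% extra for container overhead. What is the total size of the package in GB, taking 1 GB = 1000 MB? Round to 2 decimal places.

Audio: 224 kbps = 0.224 Mbps.
security camera export: 2.424 Mbps × 37200 s × 1.05 = 94681.4 Mb
music video: 8.754 Mbps × 300 s × 1.05 = 2757.5 Mb
conference talk: 3.714 Mbps × 2160 s × 1.05 = 8423.4 Mb
Total: 105862.3 Mb = 13232.8 MB.
= 13.23 GB.

13.23 GB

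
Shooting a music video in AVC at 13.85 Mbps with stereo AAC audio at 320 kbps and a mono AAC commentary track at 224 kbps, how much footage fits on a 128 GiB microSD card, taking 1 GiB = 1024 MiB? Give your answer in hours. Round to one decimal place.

21.2 hours

Audio total: 320 + 224 = 544 kbps = 0.544 Mbps.
Total bitrate: 13.85 + 0.544 = 14.394 Mbps.
Capacity: 128 GiB = 1,099,512 Mb.
Recording time: 1,099,512 / 14.394 = 76,387 s ≈ 21.2 hours.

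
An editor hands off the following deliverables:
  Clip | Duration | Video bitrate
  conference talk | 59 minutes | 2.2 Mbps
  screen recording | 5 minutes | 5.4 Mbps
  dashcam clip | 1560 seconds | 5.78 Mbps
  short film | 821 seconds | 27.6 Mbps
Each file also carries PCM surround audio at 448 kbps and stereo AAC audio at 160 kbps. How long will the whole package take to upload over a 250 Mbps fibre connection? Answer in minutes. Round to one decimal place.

Audio total: 448 + 160 = 608 kbps = 0.608 Mbps.
conference talk: 2.808 Mbps × 3540 s = 9940.3 Mb
screen recording: 6.008 Mbps × 300 s = 1802.4 Mb
dashcam clip: 6.388 Mbps × 1560 s = 9965.3 Mb
short film: 28.208 Mbps × 821 s = 23158.8 Mb
Total: 44866.8 Mb = 5608.3 MB.
At 250 Mbps: 44866.8 / 250 = 179 s ≈ 2.99 minutes.

3.0 minutes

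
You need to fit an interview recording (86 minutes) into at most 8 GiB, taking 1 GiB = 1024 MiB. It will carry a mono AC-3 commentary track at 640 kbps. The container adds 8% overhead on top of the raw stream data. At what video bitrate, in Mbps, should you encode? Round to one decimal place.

Budget: 8 GiB = 68719.5 Mb.
Stream payload after overhead: 68719.5 / 1.08 = 63629.1 Mb.
86 min = 5160 s
Total bitrate budget: 63629.1 Mb / 5160 s = 12.331 Mbps.
Audio: 640 kbps = 0.640 Mbps.
Video: 12.331 − 0.640 = 11.691 Mbps.

11.7 Mbps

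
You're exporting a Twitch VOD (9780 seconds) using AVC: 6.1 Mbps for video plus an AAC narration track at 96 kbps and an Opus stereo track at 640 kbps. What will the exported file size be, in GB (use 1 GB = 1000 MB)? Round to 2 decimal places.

Audio total: 96 + 640 = 736 kbps = 0.736 Mbps.
Total bitrate: 6.1 + 0.736 = 6.836 Mbps.
Stream data: 6.836 Mbps × 9780 s = 66856.1 Mb.
66,856 Mb ÷ 8 = 8,357 MB → 8.357 GB.

8.36 GB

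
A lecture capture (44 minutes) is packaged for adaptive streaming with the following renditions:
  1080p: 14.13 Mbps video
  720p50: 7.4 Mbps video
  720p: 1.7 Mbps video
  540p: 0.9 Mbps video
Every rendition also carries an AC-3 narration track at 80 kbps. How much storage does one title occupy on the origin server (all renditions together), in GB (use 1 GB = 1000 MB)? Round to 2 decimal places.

44 min = 2640 s
Audio: 80 kbps = 0.080 Mbps.
Sum of rendition bitrates: (14.13+0.080) + (7.4+0.080) + (1.7+0.080) + (0.9+0.080) = 24.450 Mbps.
× 2640 s = 64,548 Mb = 8,068 MB = 8.069 GB.

8.07 GB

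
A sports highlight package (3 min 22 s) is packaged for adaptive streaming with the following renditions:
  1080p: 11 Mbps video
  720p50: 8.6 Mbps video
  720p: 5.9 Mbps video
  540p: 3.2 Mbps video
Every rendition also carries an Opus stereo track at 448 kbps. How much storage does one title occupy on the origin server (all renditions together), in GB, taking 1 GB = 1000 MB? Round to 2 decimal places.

0.77 GB

3 min 22 s = 202 s
Audio: 448 kbps = 0.448 Mbps.
Sum of rendition bitrates: (11+0.448) + (8.6+0.448) + (5.9+0.448) + (3.2+0.448) = 30.492 Mbps.
× 202 s = 6,159 Mb = 769.9 MB = 0.7699 GB.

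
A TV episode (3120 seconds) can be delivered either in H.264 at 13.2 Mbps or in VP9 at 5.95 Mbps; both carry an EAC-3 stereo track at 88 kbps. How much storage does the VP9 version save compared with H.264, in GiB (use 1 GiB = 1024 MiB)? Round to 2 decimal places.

Audio: 88 kbps = 0.088 Mbps.
H.264: 13.288 Mbps × 3120 s = 41458.6 Mb = 4.826 GiB.
VP9: 6.038 Mbps × 3120 s = 18838.6 Mb = 2.193 GiB.
Saving: 4.826 − 2.193 = 2.633 GiB.

2.63 GiB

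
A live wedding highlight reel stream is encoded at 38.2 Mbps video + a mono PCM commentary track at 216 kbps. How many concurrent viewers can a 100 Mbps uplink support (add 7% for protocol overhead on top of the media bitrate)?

Audio: 216 kbps = 0.216 Mbps.
Per-viewer media rate: 38.416 Mbps.
On the wire with 7% overhead: 41.105 Mbps.
100 Mbps = 100.0 Mbps; 100.0 / 41.105 = 2.43 → 2 viewers.

2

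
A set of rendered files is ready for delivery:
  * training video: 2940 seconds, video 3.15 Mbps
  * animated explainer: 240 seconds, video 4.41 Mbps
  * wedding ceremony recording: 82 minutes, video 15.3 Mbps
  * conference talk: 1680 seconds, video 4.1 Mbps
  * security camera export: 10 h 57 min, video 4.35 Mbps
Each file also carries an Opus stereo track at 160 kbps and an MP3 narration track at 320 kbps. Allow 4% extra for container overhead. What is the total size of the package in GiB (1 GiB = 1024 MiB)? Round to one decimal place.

Audio total: 160 + 320 = 480 kbps = 0.480 Mbps.
training video: 3.630 Mbps × 2940 s × 1.04 = 11099.1 Mb
animated explainer: 4.890 Mbps × 240 s × 1.04 = 1220.5 Mb
wedding ceremony recording: 15.780 Mbps × 4920 s × 1.04 = 80743.1 Mb
conference talk: 4.580 Mbps × 1680 s × 1.04 = 8002.2 Mb
security camera export: 4.830 Mbps × 39420 s × 1.04 = 198014.5 Mb
Total: 299079.5 Mb = 37384.9 MB.
= 34.82 GiB.

34.8 GiB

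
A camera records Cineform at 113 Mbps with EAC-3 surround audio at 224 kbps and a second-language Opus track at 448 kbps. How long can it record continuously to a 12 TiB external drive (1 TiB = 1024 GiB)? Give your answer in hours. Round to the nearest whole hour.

258 hours

Audio total: 224 + 448 = 672 kbps = 0.672 Mbps.
Total bitrate: 113 + 0.672 = 113.672 Mbps.
Capacity: 12 TiB = 105,553,116 Mb.
Recording time: 105,553,116 / 113.672 = 928,576 s ≈ 258 hours.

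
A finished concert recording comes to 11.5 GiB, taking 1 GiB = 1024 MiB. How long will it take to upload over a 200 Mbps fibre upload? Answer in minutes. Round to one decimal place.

8.2 minutes

File: 11.5 GiB = 98784.2 Mb.
At 200 Mbps: 98784.2 / 200 = 493.9 s ≈ 8.23 minutes.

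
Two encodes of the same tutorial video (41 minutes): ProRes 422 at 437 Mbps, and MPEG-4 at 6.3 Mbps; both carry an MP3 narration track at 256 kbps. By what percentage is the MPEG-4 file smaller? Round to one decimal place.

98.5%

41 min = 2460 s
Audio: 256 kbps = 0.256 Mbps.
ProRes 422: 437.256 Mbps × 2460 s = 1075649.8 Mb = 125.222 GiB.
MPEG-4: 6.556 Mbps × 2460 s = 16127.8 Mb = 1.878 GiB.
Reduction: (1 − 1.878/125.222) × 100 = 98.50%.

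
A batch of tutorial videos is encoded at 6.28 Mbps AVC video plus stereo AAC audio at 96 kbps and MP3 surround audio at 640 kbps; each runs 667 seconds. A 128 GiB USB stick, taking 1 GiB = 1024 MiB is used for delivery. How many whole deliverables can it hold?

Audio total: 96 + 640 = 736 kbps = 0.736 Mbps.
Total bitrate: 7.016 Mbps.
Per item: 7.016 Mbps × 667 s = 4,680 Mb = 585.0 MB.
Capacity: 128 GiB = 1,099,512 Mb; 234.95 items → 234 complete.

234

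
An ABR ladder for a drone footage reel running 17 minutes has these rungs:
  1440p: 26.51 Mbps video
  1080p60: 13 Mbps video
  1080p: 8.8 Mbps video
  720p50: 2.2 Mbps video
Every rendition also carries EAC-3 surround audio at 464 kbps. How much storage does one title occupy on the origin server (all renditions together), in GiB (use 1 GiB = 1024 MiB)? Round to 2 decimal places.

17 min = 1020 s
Audio: 464 kbps = 0.464 Mbps.
Sum of rendition bitrates: (26.51+0.464) + (13+0.464) + (8.8+0.464) + (2.2+0.464) = 52.366 Mbps.
× 1020 s = 53,413 Mb = 6,677 MB = 6.218 GiB.

6.22 GiB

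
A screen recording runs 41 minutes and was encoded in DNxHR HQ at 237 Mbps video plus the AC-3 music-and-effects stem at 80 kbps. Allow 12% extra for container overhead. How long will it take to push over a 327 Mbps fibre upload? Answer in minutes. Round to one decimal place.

33.3 minutes

41 min = 2460 s
Audio: 80 kbps = 0.080 Mbps.
Total bitrate: 237.080 Mbps.
File: 237.080 Mbps × 2460 s = 583216.8 Mb.
With 12% container overhead: ×1.12. → 653202.8 Mb.
At 327 Mbps: 653202.8 / 327 = 1997.6 s ≈ 33.3 minutes.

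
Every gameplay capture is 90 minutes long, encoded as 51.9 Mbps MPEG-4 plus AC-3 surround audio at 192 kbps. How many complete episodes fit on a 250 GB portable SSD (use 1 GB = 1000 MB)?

90 min = 5400 s
Audio: 192 kbps = 0.192 Mbps.
Total bitrate: 52.092 Mbps.
Per item: 52.092 Mbps × 5400 s = 281,297 Mb = 35,162 MB.
Capacity: 250 GB = 2,000,000 Mb; 7.11 items → 7 complete.

7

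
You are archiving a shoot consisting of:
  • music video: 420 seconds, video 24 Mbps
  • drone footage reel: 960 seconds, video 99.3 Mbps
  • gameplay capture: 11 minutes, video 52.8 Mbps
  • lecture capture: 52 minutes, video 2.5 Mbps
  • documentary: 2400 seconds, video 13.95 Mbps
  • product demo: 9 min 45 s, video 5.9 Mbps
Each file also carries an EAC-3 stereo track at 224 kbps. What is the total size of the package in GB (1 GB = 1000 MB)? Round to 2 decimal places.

Audio: 224 kbps = 0.224 Mbps.
music video: 24.224 Mbps × 420 s = 10174.1 Mb
drone footage reel: 99.524 Mbps × 960 s = 95543.0 Mb
gameplay capture: 53.024 Mbps × 660 s = 34995.8 Mb
lecture capture: 2.724 Mbps × 3120 s = 8498.9 Mb
documentary: 14.174 Mbps × 2400 s = 34017.6 Mb
product demo: 6.124 Mbps × 585 s = 3582.5 Mb
Total: 186812.0 Mb = 23351.5 MB.
= 23.35 GB.

23.35 GB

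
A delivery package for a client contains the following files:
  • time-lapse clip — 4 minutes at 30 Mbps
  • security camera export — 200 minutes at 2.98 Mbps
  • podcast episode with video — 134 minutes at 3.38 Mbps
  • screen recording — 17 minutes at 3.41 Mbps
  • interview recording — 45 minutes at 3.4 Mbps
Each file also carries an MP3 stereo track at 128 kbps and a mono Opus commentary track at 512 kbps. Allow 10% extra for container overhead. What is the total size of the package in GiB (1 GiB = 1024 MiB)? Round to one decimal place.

Audio total: 128 + 512 = 640 kbps = 0.640 Mbps.
time-lapse clip: 30.640 Mbps × 240 s × 1.10 = 8089.0 Mb
security camera export: 3.620 Mbps × 12000 s × 1.10 = 47784.0 Mb
podcast episode with video: 4.020 Mbps × 8040 s × 1.10 = 35552.9 Mb
screen recording: 4.050 Mbps × 1020 s × 1.10 = 4544.1 Mb
interview recording: 4.040 Mbps × 2700 s × 1.10 = 11998.8 Mb
Total: 107968.7 Mb = 13496.1 MB.
= 12.57 GiB.

12.6 GiB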